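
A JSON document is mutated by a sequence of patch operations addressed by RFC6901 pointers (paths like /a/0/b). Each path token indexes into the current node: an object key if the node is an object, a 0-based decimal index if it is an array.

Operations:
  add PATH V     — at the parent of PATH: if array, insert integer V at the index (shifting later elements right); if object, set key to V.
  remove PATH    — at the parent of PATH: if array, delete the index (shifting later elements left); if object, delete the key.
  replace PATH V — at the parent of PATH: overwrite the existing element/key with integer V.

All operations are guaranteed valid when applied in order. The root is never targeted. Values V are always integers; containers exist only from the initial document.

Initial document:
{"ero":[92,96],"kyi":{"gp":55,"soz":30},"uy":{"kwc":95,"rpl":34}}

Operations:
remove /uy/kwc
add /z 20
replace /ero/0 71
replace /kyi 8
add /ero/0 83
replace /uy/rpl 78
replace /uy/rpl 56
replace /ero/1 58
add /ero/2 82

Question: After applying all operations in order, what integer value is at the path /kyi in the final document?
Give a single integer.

Answer: 8

Derivation:
After op 1 (remove /uy/kwc): {"ero":[92,96],"kyi":{"gp":55,"soz":30},"uy":{"rpl":34}}
After op 2 (add /z 20): {"ero":[92,96],"kyi":{"gp":55,"soz":30},"uy":{"rpl":34},"z":20}
After op 3 (replace /ero/0 71): {"ero":[71,96],"kyi":{"gp":55,"soz":30},"uy":{"rpl":34},"z":20}
After op 4 (replace /kyi 8): {"ero":[71,96],"kyi":8,"uy":{"rpl":34},"z":20}
After op 5 (add /ero/0 83): {"ero":[83,71,96],"kyi":8,"uy":{"rpl":34},"z":20}
After op 6 (replace /uy/rpl 78): {"ero":[83,71,96],"kyi":8,"uy":{"rpl":78},"z":20}
After op 7 (replace /uy/rpl 56): {"ero":[83,71,96],"kyi":8,"uy":{"rpl":56},"z":20}
After op 8 (replace /ero/1 58): {"ero":[83,58,96],"kyi":8,"uy":{"rpl":56},"z":20}
After op 9 (add /ero/2 82): {"ero":[83,58,82,96],"kyi":8,"uy":{"rpl":56},"z":20}
Value at /kyi: 8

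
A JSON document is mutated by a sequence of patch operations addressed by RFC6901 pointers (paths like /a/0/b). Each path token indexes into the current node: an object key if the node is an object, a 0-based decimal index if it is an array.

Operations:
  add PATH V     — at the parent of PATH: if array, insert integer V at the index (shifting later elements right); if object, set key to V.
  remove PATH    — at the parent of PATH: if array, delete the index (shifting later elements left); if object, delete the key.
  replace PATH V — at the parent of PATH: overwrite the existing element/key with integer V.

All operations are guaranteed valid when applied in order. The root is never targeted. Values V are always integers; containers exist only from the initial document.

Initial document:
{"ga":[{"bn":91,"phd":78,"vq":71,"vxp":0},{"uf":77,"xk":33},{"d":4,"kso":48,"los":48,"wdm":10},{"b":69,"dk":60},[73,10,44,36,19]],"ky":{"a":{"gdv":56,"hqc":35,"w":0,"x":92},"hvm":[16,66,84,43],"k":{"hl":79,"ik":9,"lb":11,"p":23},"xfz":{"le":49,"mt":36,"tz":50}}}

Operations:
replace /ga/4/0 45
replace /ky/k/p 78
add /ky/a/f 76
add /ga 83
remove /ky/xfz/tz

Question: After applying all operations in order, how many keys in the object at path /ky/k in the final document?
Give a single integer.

After op 1 (replace /ga/4/0 45): {"ga":[{"bn":91,"phd":78,"vq":71,"vxp":0},{"uf":77,"xk":33},{"d":4,"kso":48,"los":48,"wdm":10},{"b":69,"dk":60},[45,10,44,36,19]],"ky":{"a":{"gdv":56,"hqc":35,"w":0,"x":92},"hvm":[16,66,84,43],"k":{"hl":79,"ik":9,"lb":11,"p":23},"xfz":{"le":49,"mt":36,"tz":50}}}
After op 2 (replace /ky/k/p 78): {"ga":[{"bn":91,"phd":78,"vq":71,"vxp":0},{"uf":77,"xk":33},{"d":4,"kso":48,"los":48,"wdm":10},{"b":69,"dk":60},[45,10,44,36,19]],"ky":{"a":{"gdv":56,"hqc":35,"w":0,"x":92},"hvm":[16,66,84,43],"k":{"hl":79,"ik":9,"lb":11,"p":78},"xfz":{"le":49,"mt":36,"tz":50}}}
After op 3 (add /ky/a/f 76): {"ga":[{"bn":91,"phd":78,"vq":71,"vxp":0},{"uf":77,"xk":33},{"d":4,"kso":48,"los":48,"wdm":10},{"b":69,"dk":60},[45,10,44,36,19]],"ky":{"a":{"f":76,"gdv":56,"hqc":35,"w":0,"x":92},"hvm":[16,66,84,43],"k":{"hl":79,"ik":9,"lb":11,"p":78},"xfz":{"le":49,"mt":36,"tz":50}}}
After op 4 (add /ga 83): {"ga":83,"ky":{"a":{"f":76,"gdv":56,"hqc":35,"w":0,"x":92},"hvm":[16,66,84,43],"k":{"hl":79,"ik":9,"lb":11,"p":78},"xfz":{"le":49,"mt":36,"tz":50}}}
After op 5 (remove /ky/xfz/tz): {"ga":83,"ky":{"a":{"f":76,"gdv":56,"hqc":35,"w":0,"x":92},"hvm":[16,66,84,43],"k":{"hl":79,"ik":9,"lb":11,"p":78},"xfz":{"le":49,"mt":36}}}
Size at path /ky/k: 4

Answer: 4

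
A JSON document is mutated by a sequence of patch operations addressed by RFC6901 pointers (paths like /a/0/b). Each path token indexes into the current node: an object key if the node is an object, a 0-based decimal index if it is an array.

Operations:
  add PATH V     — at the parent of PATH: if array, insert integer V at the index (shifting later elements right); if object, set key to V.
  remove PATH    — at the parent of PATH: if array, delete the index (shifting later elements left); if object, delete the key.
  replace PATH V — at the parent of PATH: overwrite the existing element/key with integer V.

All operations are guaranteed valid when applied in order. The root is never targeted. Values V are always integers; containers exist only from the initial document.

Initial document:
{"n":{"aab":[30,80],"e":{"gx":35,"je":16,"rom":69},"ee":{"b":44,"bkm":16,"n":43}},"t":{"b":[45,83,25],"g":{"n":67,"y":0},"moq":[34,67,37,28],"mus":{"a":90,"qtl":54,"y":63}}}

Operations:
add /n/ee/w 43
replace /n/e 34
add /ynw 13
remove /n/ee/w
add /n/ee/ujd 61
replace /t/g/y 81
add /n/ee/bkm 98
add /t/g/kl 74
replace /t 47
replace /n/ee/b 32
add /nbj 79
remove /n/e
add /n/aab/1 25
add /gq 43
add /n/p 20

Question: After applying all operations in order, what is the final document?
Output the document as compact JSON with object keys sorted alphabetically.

After op 1 (add /n/ee/w 43): {"n":{"aab":[30,80],"e":{"gx":35,"je":16,"rom":69},"ee":{"b":44,"bkm":16,"n":43,"w":43}},"t":{"b":[45,83,25],"g":{"n":67,"y":0},"moq":[34,67,37,28],"mus":{"a":90,"qtl":54,"y":63}}}
After op 2 (replace /n/e 34): {"n":{"aab":[30,80],"e":34,"ee":{"b":44,"bkm":16,"n":43,"w":43}},"t":{"b":[45,83,25],"g":{"n":67,"y":0},"moq":[34,67,37,28],"mus":{"a":90,"qtl":54,"y":63}}}
After op 3 (add /ynw 13): {"n":{"aab":[30,80],"e":34,"ee":{"b":44,"bkm":16,"n":43,"w":43}},"t":{"b":[45,83,25],"g":{"n":67,"y":0},"moq":[34,67,37,28],"mus":{"a":90,"qtl":54,"y":63}},"ynw":13}
After op 4 (remove /n/ee/w): {"n":{"aab":[30,80],"e":34,"ee":{"b":44,"bkm":16,"n":43}},"t":{"b":[45,83,25],"g":{"n":67,"y":0},"moq":[34,67,37,28],"mus":{"a":90,"qtl":54,"y":63}},"ynw":13}
After op 5 (add /n/ee/ujd 61): {"n":{"aab":[30,80],"e":34,"ee":{"b":44,"bkm":16,"n":43,"ujd":61}},"t":{"b":[45,83,25],"g":{"n":67,"y":0},"moq":[34,67,37,28],"mus":{"a":90,"qtl":54,"y":63}},"ynw":13}
After op 6 (replace /t/g/y 81): {"n":{"aab":[30,80],"e":34,"ee":{"b":44,"bkm":16,"n":43,"ujd":61}},"t":{"b":[45,83,25],"g":{"n":67,"y":81},"moq":[34,67,37,28],"mus":{"a":90,"qtl":54,"y":63}},"ynw":13}
After op 7 (add /n/ee/bkm 98): {"n":{"aab":[30,80],"e":34,"ee":{"b":44,"bkm":98,"n":43,"ujd":61}},"t":{"b":[45,83,25],"g":{"n":67,"y":81},"moq":[34,67,37,28],"mus":{"a":90,"qtl":54,"y":63}},"ynw":13}
After op 8 (add /t/g/kl 74): {"n":{"aab":[30,80],"e":34,"ee":{"b":44,"bkm":98,"n":43,"ujd":61}},"t":{"b":[45,83,25],"g":{"kl":74,"n":67,"y":81},"moq":[34,67,37,28],"mus":{"a":90,"qtl":54,"y":63}},"ynw":13}
After op 9 (replace /t 47): {"n":{"aab":[30,80],"e":34,"ee":{"b":44,"bkm":98,"n":43,"ujd":61}},"t":47,"ynw":13}
After op 10 (replace /n/ee/b 32): {"n":{"aab":[30,80],"e":34,"ee":{"b":32,"bkm":98,"n":43,"ujd":61}},"t":47,"ynw":13}
After op 11 (add /nbj 79): {"n":{"aab":[30,80],"e":34,"ee":{"b":32,"bkm":98,"n":43,"ujd":61}},"nbj":79,"t":47,"ynw":13}
After op 12 (remove /n/e): {"n":{"aab":[30,80],"ee":{"b":32,"bkm":98,"n":43,"ujd":61}},"nbj":79,"t":47,"ynw":13}
After op 13 (add /n/aab/1 25): {"n":{"aab":[30,25,80],"ee":{"b":32,"bkm":98,"n":43,"ujd":61}},"nbj":79,"t":47,"ynw":13}
After op 14 (add /gq 43): {"gq":43,"n":{"aab":[30,25,80],"ee":{"b":32,"bkm":98,"n":43,"ujd":61}},"nbj":79,"t":47,"ynw":13}
After op 15 (add /n/p 20): {"gq":43,"n":{"aab":[30,25,80],"ee":{"b":32,"bkm":98,"n":43,"ujd":61},"p":20},"nbj":79,"t":47,"ynw":13}

Answer: {"gq":43,"n":{"aab":[30,25,80],"ee":{"b":32,"bkm":98,"n":43,"ujd":61},"p":20},"nbj":79,"t":47,"ynw":13}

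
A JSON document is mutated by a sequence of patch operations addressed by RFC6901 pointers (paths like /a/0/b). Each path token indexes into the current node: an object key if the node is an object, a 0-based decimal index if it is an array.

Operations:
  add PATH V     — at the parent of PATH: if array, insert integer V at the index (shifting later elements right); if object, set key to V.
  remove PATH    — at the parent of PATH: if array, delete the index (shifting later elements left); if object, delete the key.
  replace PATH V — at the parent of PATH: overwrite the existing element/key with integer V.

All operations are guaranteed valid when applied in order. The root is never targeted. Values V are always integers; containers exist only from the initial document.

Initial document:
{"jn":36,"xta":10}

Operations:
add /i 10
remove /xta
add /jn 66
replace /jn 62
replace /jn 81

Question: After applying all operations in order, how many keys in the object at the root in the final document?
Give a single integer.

After op 1 (add /i 10): {"i":10,"jn":36,"xta":10}
After op 2 (remove /xta): {"i":10,"jn":36}
After op 3 (add /jn 66): {"i":10,"jn":66}
After op 4 (replace /jn 62): {"i":10,"jn":62}
After op 5 (replace /jn 81): {"i":10,"jn":81}
Size at the root: 2

Answer: 2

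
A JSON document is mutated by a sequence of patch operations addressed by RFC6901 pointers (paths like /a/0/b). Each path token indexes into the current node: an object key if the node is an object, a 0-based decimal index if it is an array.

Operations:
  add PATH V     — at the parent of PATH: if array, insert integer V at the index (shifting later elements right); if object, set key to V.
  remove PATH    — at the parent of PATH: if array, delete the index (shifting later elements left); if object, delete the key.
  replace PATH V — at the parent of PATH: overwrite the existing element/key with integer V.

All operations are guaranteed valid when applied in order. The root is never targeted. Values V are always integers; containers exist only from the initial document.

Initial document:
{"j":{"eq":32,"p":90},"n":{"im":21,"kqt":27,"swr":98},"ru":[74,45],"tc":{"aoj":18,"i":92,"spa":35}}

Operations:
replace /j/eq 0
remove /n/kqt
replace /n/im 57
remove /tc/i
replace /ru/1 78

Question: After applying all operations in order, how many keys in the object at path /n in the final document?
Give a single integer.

After op 1 (replace /j/eq 0): {"j":{"eq":0,"p":90},"n":{"im":21,"kqt":27,"swr":98},"ru":[74,45],"tc":{"aoj":18,"i":92,"spa":35}}
After op 2 (remove /n/kqt): {"j":{"eq":0,"p":90},"n":{"im":21,"swr":98},"ru":[74,45],"tc":{"aoj":18,"i":92,"spa":35}}
After op 3 (replace /n/im 57): {"j":{"eq":0,"p":90},"n":{"im":57,"swr":98},"ru":[74,45],"tc":{"aoj":18,"i":92,"spa":35}}
After op 4 (remove /tc/i): {"j":{"eq":0,"p":90},"n":{"im":57,"swr":98},"ru":[74,45],"tc":{"aoj":18,"spa":35}}
After op 5 (replace /ru/1 78): {"j":{"eq":0,"p":90},"n":{"im":57,"swr":98},"ru":[74,78],"tc":{"aoj":18,"spa":35}}
Size at path /n: 2

Answer: 2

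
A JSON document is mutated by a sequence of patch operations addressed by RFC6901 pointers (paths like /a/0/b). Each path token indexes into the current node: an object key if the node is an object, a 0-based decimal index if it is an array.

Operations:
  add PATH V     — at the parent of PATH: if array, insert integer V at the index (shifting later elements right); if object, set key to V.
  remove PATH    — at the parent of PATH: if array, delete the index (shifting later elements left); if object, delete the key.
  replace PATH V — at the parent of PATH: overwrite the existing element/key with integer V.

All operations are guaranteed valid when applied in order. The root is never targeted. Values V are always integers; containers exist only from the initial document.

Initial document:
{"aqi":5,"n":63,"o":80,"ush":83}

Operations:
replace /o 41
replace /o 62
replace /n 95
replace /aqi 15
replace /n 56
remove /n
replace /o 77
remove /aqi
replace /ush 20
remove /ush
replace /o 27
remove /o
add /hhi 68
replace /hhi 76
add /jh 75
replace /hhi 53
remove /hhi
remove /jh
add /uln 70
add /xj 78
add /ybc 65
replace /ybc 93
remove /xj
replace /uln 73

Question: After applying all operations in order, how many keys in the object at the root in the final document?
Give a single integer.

Answer: 2

Derivation:
After op 1 (replace /o 41): {"aqi":5,"n":63,"o":41,"ush":83}
After op 2 (replace /o 62): {"aqi":5,"n":63,"o":62,"ush":83}
After op 3 (replace /n 95): {"aqi":5,"n":95,"o":62,"ush":83}
After op 4 (replace /aqi 15): {"aqi":15,"n":95,"o":62,"ush":83}
After op 5 (replace /n 56): {"aqi":15,"n":56,"o":62,"ush":83}
After op 6 (remove /n): {"aqi":15,"o":62,"ush":83}
After op 7 (replace /o 77): {"aqi":15,"o":77,"ush":83}
After op 8 (remove /aqi): {"o":77,"ush":83}
After op 9 (replace /ush 20): {"o":77,"ush":20}
After op 10 (remove /ush): {"o":77}
After op 11 (replace /o 27): {"o":27}
After op 12 (remove /o): {}
After op 13 (add /hhi 68): {"hhi":68}
After op 14 (replace /hhi 76): {"hhi":76}
After op 15 (add /jh 75): {"hhi":76,"jh":75}
After op 16 (replace /hhi 53): {"hhi":53,"jh":75}
After op 17 (remove /hhi): {"jh":75}
After op 18 (remove /jh): {}
After op 19 (add /uln 70): {"uln":70}
After op 20 (add /xj 78): {"uln":70,"xj":78}
After op 21 (add /ybc 65): {"uln":70,"xj":78,"ybc":65}
After op 22 (replace /ybc 93): {"uln":70,"xj":78,"ybc":93}
After op 23 (remove /xj): {"uln":70,"ybc":93}
After op 24 (replace /uln 73): {"uln":73,"ybc":93}
Size at the root: 2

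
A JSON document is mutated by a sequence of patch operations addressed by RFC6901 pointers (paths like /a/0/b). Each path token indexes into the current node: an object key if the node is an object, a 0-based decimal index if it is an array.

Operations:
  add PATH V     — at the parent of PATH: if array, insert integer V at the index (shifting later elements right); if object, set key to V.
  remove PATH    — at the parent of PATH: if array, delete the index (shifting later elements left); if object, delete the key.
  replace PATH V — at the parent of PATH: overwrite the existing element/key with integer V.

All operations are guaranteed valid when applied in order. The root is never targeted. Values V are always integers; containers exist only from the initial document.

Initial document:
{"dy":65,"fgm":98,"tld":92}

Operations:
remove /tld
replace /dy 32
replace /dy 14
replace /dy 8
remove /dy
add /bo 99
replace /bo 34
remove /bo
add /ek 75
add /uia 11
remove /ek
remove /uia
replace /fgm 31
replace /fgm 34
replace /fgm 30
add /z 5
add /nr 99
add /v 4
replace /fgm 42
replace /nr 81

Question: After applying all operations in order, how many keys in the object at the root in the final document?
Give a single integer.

After op 1 (remove /tld): {"dy":65,"fgm":98}
After op 2 (replace /dy 32): {"dy":32,"fgm":98}
After op 3 (replace /dy 14): {"dy":14,"fgm":98}
After op 4 (replace /dy 8): {"dy":8,"fgm":98}
After op 5 (remove /dy): {"fgm":98}
After op 6 (add /bo 99): {"bo":99,"fgm":98}
After op 7 (replace /bo 34): {"bo":34,"fgm":98}
After op 8 (remove /bo): {"fgm":98}
After op 9 (add /ek 75): {"ek":75,"fgm":98}
After op 10 (add /uia 11): {"ek":75,"fgm":98,"uia":11}
After op 11 (remove /ek): {"fgm":98,"uia":11}
After op 12 (remove /uia): {"fgm":98}
After op 13 (replace /fgm 31): {"fgm":31}
After op 14 (replace /fgm 34): {"fgm":34}
After op 15 (replace /fgm 30): {"fgm":30}
After op 16 (add /z 5): {"fgm":30,"z":5}
After op 17 (add /nr 99): {"fgm":30,"nr":99,"z":5}
After op 18 (add /v 4): {"fgm":30,"nr":99,"v":4,"z":5}
After op 19 (replace /fgm 42): {"fgm":42,"nr":99,"v":4,"z":5}
After op 20 (replace /nr 81): {"fgm":42,"nr":81,"v":4,"z":5}
Size at the root: 4

Answer: 4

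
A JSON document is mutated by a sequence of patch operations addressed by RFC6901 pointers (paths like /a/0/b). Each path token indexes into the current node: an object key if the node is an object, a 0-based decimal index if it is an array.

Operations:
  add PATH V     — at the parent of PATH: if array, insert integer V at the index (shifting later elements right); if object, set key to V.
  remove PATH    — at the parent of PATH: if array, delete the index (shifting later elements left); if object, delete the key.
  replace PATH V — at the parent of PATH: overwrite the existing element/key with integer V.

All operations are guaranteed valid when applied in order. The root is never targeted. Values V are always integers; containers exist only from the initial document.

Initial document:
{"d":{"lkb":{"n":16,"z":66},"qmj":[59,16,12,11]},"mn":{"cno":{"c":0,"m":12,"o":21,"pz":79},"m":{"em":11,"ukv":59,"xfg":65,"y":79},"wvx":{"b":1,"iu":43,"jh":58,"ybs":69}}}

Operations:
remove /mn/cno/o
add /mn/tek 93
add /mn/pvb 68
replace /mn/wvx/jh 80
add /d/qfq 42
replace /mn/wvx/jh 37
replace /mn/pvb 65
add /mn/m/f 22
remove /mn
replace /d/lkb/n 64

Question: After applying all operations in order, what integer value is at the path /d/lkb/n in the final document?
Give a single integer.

After op 1 (remove /mn/cno/o): {"d":{"lkb":{"n":16,"z":66},"qmj":[59,16,12,11]},"mn":{"cno":{"c":0,"m":12,"pz":79},"m":{"em":11,"ukv":59,"xfg":65,"y":79},"wvx":{"b":1,"iu":43,"jh":58,"ybs":69}}}
After op 2 (add /mn/tek 93): {"d":{"lkb":{"n":16,"z":66},"qmj":[59,16,12,11]},"mn":{"cno":{"c":0,"m":12,"pz":79},"m":{"em":11,"ukv":59,"xfg":65,"y":79},"tek":93,"wvx":{"b":1,"iu":43,"jh":58,"ybs":69}}}
After op 3 (add /mn/pvb 68): {"d":{"lkb":{"n":16,"z":66},"qmj":[59,16,12,11]},"mn":{"cno":{"c":0,"m":12,"pz":79},"m":{"em":11,"ukv":59,"xfg":65,"y":79},"pvb":68,"tek":93,"wvx":{"b":1,"iu":43,"jh":58,"ybs":69}}}
After op 4 (replace /mn/wvx/jh 80): {"d":{"lkb":{"n":16,"z":66},"qmj":[59,16,12,11]},"mn":{"cno":{"c":0,"m":12,"pz":79},"m":{"em":11,"ukv":59,"xfg":65,"y":79},"pvb":68,"tek":93,"wvx":{"b":1,"iu":43,"jh":80,"ybs":69}}}
After op 5 (add /d/qfq 42): {"d":{"lkb":{"n":16,"z":66},"qfq":42,"qmj":[59,16,12,11]},"mn":{"cno":{"c":0,"m":12,"pz":79},"m":{"em":11,"ukv":59,"xfg":65,"y":79},"pvb":68,"tek":93,"wvx":{"b":1,"iu":43,"jh":80,"ybs":69}}}
After op 6 (replace /mn/wvx/jh 37): {"d":{"lkb":{"n":16,"z":66},"qfq":42,"qmj":[59,16,12,11]},"mn":{"cno":{"c":0,"m":12,"pz":79},"m":{"em":11,"ukv":59,"xfg":65,"y":79},"pvb":68,"tek":93,"wvx":{"b":1,"iu":43,"jh":37,"ybs":69}}}
After op 7 (replace /mn/pvb 65): {"d":{"lkb":{"n":16,"z":66},"qfq":42,"qmj":[59,16,12,11]},"mn":{"cno":{"c":0,"m":12,"pz":79},"m":{"em":11,"ukv":59,"xfg":65,"y":79},"pvb":65,"tek":93,"wvx":{"b":1,"iu":43,"jh":37,"ybs":69}}}
After op 8 (add /mn/m/f 22): {"d":{"lkb":{"n":16,"z":66},"qfq":42,"qmj":[59,16,12,11]},"mn":{"cno":{"c":0,"m":12,"pz":79},"m":{"em":11,"f":22,"ukv":59,"xfg":65,"y":79},"pvb":65,"tek":93,"wvx":{"b":1,"iu":43,"jh":37,"ybs":69}}}
After op 9 (remove /mn): {"d":{"lkb":{"n":16,"z":66},"qfq":42,"qmj":[59,16,12,11]}}
After op 10 (replace /d/lkb/n 64): {"d":{"lkb":{"n":64,"z":66},"qfq":42,"qmj":[59,16,12,11]}}
Value at /d/lkb/n: 64

Answer: 64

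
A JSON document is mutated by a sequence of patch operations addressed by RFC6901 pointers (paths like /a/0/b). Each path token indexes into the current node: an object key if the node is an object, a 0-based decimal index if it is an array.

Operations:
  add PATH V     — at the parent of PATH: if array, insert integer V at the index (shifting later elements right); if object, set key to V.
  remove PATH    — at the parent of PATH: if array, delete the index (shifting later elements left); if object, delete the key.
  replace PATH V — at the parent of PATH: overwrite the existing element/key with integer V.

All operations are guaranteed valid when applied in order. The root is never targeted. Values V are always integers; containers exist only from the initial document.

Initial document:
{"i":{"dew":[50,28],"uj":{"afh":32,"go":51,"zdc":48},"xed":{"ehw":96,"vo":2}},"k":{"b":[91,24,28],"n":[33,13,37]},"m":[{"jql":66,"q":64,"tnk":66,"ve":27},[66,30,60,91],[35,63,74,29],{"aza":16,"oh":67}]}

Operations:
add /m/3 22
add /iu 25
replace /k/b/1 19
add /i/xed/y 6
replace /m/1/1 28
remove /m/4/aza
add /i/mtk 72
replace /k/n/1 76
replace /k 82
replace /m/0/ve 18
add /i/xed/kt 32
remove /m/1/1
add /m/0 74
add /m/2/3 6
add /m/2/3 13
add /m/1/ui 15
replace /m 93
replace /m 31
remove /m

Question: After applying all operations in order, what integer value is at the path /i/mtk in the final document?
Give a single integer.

After op 1 (add /m/3 22): {"i":{"dew":[50,28],"uj":{"afh":32,"go":51,"zdc":48},"xed":{"ehw":96,"vo":2}},"k":{"b":[91,24,28],"n":[33,13,37]},"m":[{"jql":66,"q":64,"tnk":66,"ve":27},[66,30,60,91],[35,63,74,29],22,{"aza":16,"oh":67}]}
After op 2 (add /iu 25): {"i":{"dew":[50,28],"uj":{"afh":32,"go":51,"zdc":48},"xed":{"ehw":96,"vo":2}},"iu":25,"k":{"b":[91,24,28],"n":[33,13,37]},"m":[{"jql":66,"q":64,"tnk":66,"ve":27},[66,30,60,91],[35,63,74,29],22,{"aza":16,"oh":67}]}
After op 3 (replace /k/b/1 19): {"i":{"dew":[50,28],"uj":{"afh":32,"go":51,"zdc":48},"xed":{"ehw":96,"vo":2}},"iu":25,"k":{"b":[91,19,28],"n":[33,13,37]},"m":[{"jql":66,"q":64,"tnk":66,"ve":27},[66,30,60,91],[35,63,74,29],22,{"aza":16,"oh":67}]}
After op 4 (add /i/xed/y 6): {"i":{"dew":[50,28],"uj":{"afh":32,"go":51,"zdc":48},"xed":{"ehw":96,"vo":2,"y":6}},"iu":25,"k":{"b":[91,19,28],"n":[33,13,37]},"m":[{"jql":66,"q":64,"tnk":66,"ve":27},[66,30,60,91],[35,63,74,29],22,{"aza":16,"oh":67}]}
After op 5 (replace /m/1/1 28): {"i":{"dew":[50,28],"uj":{"afh":32,"go":51,"zdc":48},"xed":{"ehw":96,"vo":2,"y":6}},"iu":25,"k":{"b":[91,19,28],"n":[33,13,37]},"m":[{"jql":66,"q":64,"tnk":66,"ve":27},[66,28,60,91],[35,63,74,29],22,{"aza":16,"oh":67}]}
After op 6 (remove /m/4/aza): {"i":{"dew":[50,28],"uj":{"afh":32,"go":51,"zdc":48},"xed":{"ehw":96,"vo":2,"y":6}},"iu":25,"k":{"b":[91,19,28],"n":[33,13,37]},"m":[{"jql":66,"q":64,"tnk":66,"ve":27},[66,28,60,91],[35,63,74,29],22,{"oh":67}]}
After op 7 (add /i/mtk 72): {"i":{"dew":[50,28],"mtk":72,"uj":{"afh":32,"go":51,"zdc":48},"xed":{"ehw":96,"vo":2,"y":6}},"iu":25,"k":{"b":[91,19,28],"n":[33,13,37]},"m":[{"jql":66,"q":64,"tnk":66,"ve":27},[66,28,60,91],[35,63,74,29],22,{"oh":67}]}
After op 8 (replace /k/n/1 76): {"i":{"dew":[50,28],"mtk":72,"uj":{"afh":32,"go":51,"zdc":48},"xed":{"ehw":96,"vo":2,"y":6}},"iu":25,"k":{"b":[91,19,28],"n":[33,76,37]},"m":[{"jql":66,"q":64,"tnk":66,"ve":27},[66,28,60,91],[35,63,74,29],22,{"oh":67}]}
After op 9 (replace /k 82): {"i":{"dew":[50,28],"mtk":72,"uj":{"afh":32,"go":51,"zdc":48},"xed":{"ehw":96,"vo":2,"y":6}},"iu":25,"k":82,"m":[{"jql":66,"q":64,"tnk":66,"ve":27},[66,28,60,91],[35,63,74,29],22,{"oh":67}]}
After op 10 (replace /m/0/ve 18): {"i":{"dew":[50,28],"mtk":72,"uj":{"afh":32,"go":51,"zdc":48},"xed":{"ehw":96,"vo":2,"y":6}},"iu":25,"k":82,"m":[{"jql":66,"q":64,"tnk":66,"ve":18},[66,28,60,91],[35,63,74,29],22,{"oh":67}]}
After op 11 (add /i/xed/kt 32): {"i":{"dew":[50,28],"mtk":72,"uj":{"afh":32,"go":51,"zdc":48},"xed":{"ehw":96,"kt":32,"vo":2,"y":6}},"iu":25,"k":82,"m":[{"jql":66,"q":64,"tnk":66,"ve":18},[66,28,60,91],[35,63,74,29],22,{"oh":67}]}
After op 12 (remove /m/1/1): {"i":{"dew":[50,28],"mtk":72,"uj":{"afh":32,"go":51,"zdc":48},"xed":{"ehw":96,"kt":32,"vo":2,"y":6}},"iu":25,"k":82,"m":[{"jql":66,"q":64,"tnk":66,"ve":18},[66,60,91],[35,63,74,29],22,{"oh":67}]}
After op 13 (add /m/0 74): {"i":{"dew":[50,28],"mtk":72,"uj":{"afh":32,"go":51,"zdc":48},"xed":{"ehw":96,"kt":32,"vo":2,"y":6}},"iu":25,"k":82,"m":[74,{"jql":66,"q":64,"tnk":66,"ve":18},[66,60,91],[35,63,74,29],22,{"oh":67}]}
After op 14 (add /m/2/3 6): {"i":{"dew":[50,28],"mtk":72,"uj":{"afh":32,"go":51,"zdc":48},"xed":{"ehw":96,"kt":32,"vo":2,"y":6}},"iu":25,"k":82,"m":[74,{"jql":66,"q":64,"tnk":66,"ve":18},[66,60,91,6],[35,63,74,29],22,{"oh":67}]}
After op 15 (add /m/2/3 13): {"i":{"dew":[50,28],"mtk":72,"uj":{"afh":32,"go":51,"zdc":48},"xed":{"ehw":96,"kt":32,"vo":2,"y":6}},"iu":25,"k":82,"m":[74,{"jql":66,"q":64,"tnk":66,"ve":18},[66,60,91,13,6],[35,63,74,29],22,{"oh":67}]}
After op 16 (add /m/1/ui 15): {"i":{"dew":[50,28],"mtk":72,"uj":{"afh":32,"go":51,"zdc":48},"xed":{"ehw":96,"kt":32,"vo":2,"y":6}},"iu":25,"k":82,"m":[74,{"jql":66,"q":64,"tnk":66,"ui":15,"ve":18},[66,60,91,13,6],[35,63,74,29],22,{"oh":67}]}
After op 17 (replace /m 93): {"i":{"dew":[50,28],"mtk":72,"uj":{"afh":32,"go":51,"zdc":48},"xed":{"ehw":96,"kt":32,"vo":2,"y":6}},"iu":25,"k":82,"m":93}
After op 18 (replace /m 31): {"i":{"dew":[50,28],"mtk":72,"uj":{"afh":32,"go":51,"zdc":48},"xed":{"ehw":96,"kt":32,"vo":2,"y":6}},"iu":25,"k":82,"m":31}
After op 19 (remove /m): {"i":{"dew":[50,28],"mtk":72,"uj":{"afh":32,"go":51,"zdc":48},"xed":{"ehw":96,"kt":32,"vo":2,"y":6}},"iu":25,"k":82}
Value at /i/mtk: 72

Answer: 72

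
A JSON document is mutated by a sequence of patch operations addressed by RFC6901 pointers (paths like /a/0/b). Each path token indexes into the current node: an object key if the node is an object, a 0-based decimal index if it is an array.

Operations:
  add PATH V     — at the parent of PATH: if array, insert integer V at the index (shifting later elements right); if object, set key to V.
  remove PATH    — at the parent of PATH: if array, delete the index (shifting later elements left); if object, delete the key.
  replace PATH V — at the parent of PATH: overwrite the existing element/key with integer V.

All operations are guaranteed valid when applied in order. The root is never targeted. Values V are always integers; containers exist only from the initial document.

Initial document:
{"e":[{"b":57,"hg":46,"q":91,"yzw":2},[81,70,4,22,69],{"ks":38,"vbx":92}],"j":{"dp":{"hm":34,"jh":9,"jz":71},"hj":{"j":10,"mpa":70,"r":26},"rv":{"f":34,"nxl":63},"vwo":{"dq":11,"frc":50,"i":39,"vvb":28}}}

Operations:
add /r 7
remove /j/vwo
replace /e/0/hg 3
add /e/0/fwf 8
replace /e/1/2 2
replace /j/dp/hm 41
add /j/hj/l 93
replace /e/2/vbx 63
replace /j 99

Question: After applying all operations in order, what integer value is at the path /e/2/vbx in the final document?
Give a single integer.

After op 1 (add /r 7): {"e":[{"b":57,"hg":46,"q":91,"yzw":2},[81,70,4,22,69],{"ks":38,"vbx":92}],"j":{"dp":{"hm":34,"jh":9,"jz":71},"hj":{"j":10,"mpa":70,"r":26},"rv":{"f":34,"nxl":63},"vwo":{"dq":11,"frc":50,"i":39,"vvb":28}},"r":7}
After op 2 (remove /j/vwo): {"e":[{"b":57,"hg":46,"q":91,"yzw":2},[81,70,4,22,69],{"ks":38,"vbx":92}],"j":{"dp":{"hm":34,"jh":9,"jz":71},"hj":{"j":10,"mpa":70,"r":26},"rv":{"f":34,"nxl":63}},"r":7}
After op 3 (replace /e/0/hg 3): {"e":[{"b":57,"hg":3,"q":91,"yzw":2},[81,70,4,22,69],{"ks":38,"vbx":92}],"j":{"dp":{"hm":34,"jh":9,"jz":71},"hj":{"j":10,"mpa":70,"r":26},"rv":{"f":34,"nxl":63}},"r":7}
After op 4 (add /e/0/fwf 8): {"e":[{"b":57,"fwf":8,"hg":3,"q":91,"yzw":2},[81,70,4,22,69],{"ks":38,"vbx":92}],"j":{"dp":{"hm":34,"jh":9,"jz":71},"hj":{"j":10,"mpa":70,"r":26},"rv":{"f":34,"nxl":63}},"r":7}
After op 5 (replace /e/1/2 2): {"e":[{"b":57,"fwf":8,"hg":3,"q":91,"yzw":2},[81,70,2,22,69],{"ks":38,"vbx":92}],"j":{"dp":{"hm":34,"jh":9,"jz":71},"hj":{"j":10,"mpa":70,"r":26},"rv":{"f":34,"nxl":63}},"r":7}
After op 6 (replace /j/dp/hm 41): {"e":[{"b":57,"fwf":8,"hg":3,"q":91,"yzw":2},[81,70,2,22,69],{"ks":38,"vbx":92}],"j":{"dp":{"hm":41,"jh":9,"jz":71},"hj":{"j":10,"mpa":70,"r":26},"rv":{"f":34,"nxl":63}},"r":7}
After op 7 (add /j/hj/l 93): {"e":[{"b":57,"fwf":8,"hg":3,"q":91,"yzw":2},[81,70,2,22,69],{"ks":38,"vbx":92}],"j":{"dp":{"hm":41,"jh":9,"jz":71},"hj":{"j":10,"l":93,"mpa":70,"r":26},"rv":{"f":34,"nxl":63}},"r":7}
After op 8 (replace /e/2/vbx 63): {"e":[{"b":57,"fwf":8,"hg":3,"q":91,"yzw":2},[81,70,2,22,69],{"ks":38,"vbx":63}],"j":{"dp":{"hm":41,"jh":9,"jz":71},"hj":{"j":10,"l":93,"mpa":70,"r":26},"rv":{"f":34,"nxl":63}},"r":7}
After op 9 (replace /j 99): {"e":[{"b":57,"fwf":8,"hg":3,"q":91,"yzw":2},[81,70,2,22,69],{"ks":38,"vbx":63}],"j":99,"r":7}
Value at /e/2/vbx: 63

Answer: 63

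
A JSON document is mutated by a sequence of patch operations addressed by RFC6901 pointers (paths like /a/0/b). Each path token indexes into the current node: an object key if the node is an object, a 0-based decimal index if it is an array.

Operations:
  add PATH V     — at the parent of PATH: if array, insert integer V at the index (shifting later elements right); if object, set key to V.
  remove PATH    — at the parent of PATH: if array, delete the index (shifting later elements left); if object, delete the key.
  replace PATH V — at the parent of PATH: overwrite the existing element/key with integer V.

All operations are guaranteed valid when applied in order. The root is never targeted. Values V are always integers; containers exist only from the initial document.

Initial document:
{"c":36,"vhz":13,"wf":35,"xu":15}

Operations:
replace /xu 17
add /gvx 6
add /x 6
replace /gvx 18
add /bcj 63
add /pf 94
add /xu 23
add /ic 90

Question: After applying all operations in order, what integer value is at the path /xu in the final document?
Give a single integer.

Answer: 23

Derivation:
After op 1 (replace /xu 17): {"c":36,"vhz":13,"wf":35,"xu":17}
After op 2 (add /gvx 6): {"c":36,"gvx":6,"vhz":13,"wf":35,"xu":17}
After op 3 (add /x 6): {"c":36,"gvx":6,"vhz":13,"wf":35,"x":6,"xu":17}
After op 4 (replace /gvx 18): {"c":36,"gvx":18,"vhz":13,"wf":35,"x":6,"xu":17}
After op 5 (add /bcj 63): {"bcj":63,"c":36,"gvx":18,"vhz":13,"wf":35,"x":6,"xu":17}
After op 6 (add /pf 94): {"bcj":63,"c":36,"gvx":18,"pf":94,"vhz":13,"wf":35,"x":6,"xu":17}
After op 7 (add /xu 23): {"bcj":63,"c":36,"gvx":18,"pf":94,"vhz":13,"wf":35,"x":6,"xu":23}
After op 8 (add /ic 90): {"bcj":63,"c":36,"gvx":18,"ic":90,"pf":94,"vhz":13,"wf":35,"x":6,"xu":23}
Value at /xu: 23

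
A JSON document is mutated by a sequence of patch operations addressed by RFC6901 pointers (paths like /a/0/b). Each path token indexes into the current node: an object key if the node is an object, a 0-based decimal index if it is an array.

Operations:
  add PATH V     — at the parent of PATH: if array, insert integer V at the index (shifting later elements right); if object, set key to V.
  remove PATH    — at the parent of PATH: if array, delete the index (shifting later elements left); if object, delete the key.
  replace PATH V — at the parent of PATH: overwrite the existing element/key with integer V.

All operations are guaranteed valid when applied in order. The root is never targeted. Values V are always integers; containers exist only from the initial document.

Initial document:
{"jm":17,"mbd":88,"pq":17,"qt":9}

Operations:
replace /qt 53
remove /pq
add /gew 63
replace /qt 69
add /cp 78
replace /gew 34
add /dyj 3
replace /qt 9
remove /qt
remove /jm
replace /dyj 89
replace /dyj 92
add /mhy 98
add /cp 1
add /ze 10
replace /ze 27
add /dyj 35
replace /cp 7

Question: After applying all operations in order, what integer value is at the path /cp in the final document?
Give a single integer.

After op 1 (replace /qt 53): {"jm":17,"mbd":88,"pq":17,"qt":53}
After op 2 (remove /pq): {"jm":17,"mbd":88,"qt":53}
After op 3 (add /gew 63): {"gew":63,"jm":17,"mbd":88,"qt":53}
After op 4 (replace /qt 69): {"gew":63,"jm":17,"mbd":88,"qt":69}
After op 5 (add /cp 78): {"cp":78,"gew":63,"jm":17,"mbd":88,"qt":69}
After op 6 (replace /gew 34): {"cp":78,"gew":34,"jm":17,"mbd":88,"qt":69}
After op 7 (add /dyj 3): {"cp":78,"dyj":3,"gew":34,"jm":17,"mbd":88,"qt":69}
After op 8 (replace /qt 9): {"cp":78,"dyj":3,"gew":34,"jm":17,"mbd":88,"qt":9}
After op 9 (remove /qt): {"cp":78,"dyj":3,"gew":34,"jm":17,"mbd":88}
After op 10 (remove /jm): {"cp":78,"dyj":3,"gew":34,"mbd":88}
After op 11 (replace /dyj 89): {"cp":78,"dyj":89,"gew":34,"mbd":88}
After op 12 (replace /dyj 92): {"cp":78,"dyj":92,"gew":34,"mbd":88}
After op 13 (add /mhy 98): {"cp":78,"dyj":92,"gew":34,"mbd":88,"mhy":98}
After op 14 (add /cp 1): {"cp":1,"dyj":92,"gew":34,"mbd":88,"mhy":98}
After op 15 (add /ze 10): {"cp":1,"dyj":92,"gew":34,"mbd":88,"mhy":98,"ze":10}
After op 16 (replace /ze 27): {"cp":1,"dyj":92,"gew":34,"mbd":88,"mhy":98,"ze":27}
After op 17 (add /dyj 35): {"cp":1,"dyj":35,"gew":34,"mbd":88,"mhy":98,"ze":27}
After op 18 (replace /cp 7): {"cp":7,"dyj":35,"gew":34,"mbd":88,"mhy":98,"ze":27}
Value at /cp: 7

Answer: 7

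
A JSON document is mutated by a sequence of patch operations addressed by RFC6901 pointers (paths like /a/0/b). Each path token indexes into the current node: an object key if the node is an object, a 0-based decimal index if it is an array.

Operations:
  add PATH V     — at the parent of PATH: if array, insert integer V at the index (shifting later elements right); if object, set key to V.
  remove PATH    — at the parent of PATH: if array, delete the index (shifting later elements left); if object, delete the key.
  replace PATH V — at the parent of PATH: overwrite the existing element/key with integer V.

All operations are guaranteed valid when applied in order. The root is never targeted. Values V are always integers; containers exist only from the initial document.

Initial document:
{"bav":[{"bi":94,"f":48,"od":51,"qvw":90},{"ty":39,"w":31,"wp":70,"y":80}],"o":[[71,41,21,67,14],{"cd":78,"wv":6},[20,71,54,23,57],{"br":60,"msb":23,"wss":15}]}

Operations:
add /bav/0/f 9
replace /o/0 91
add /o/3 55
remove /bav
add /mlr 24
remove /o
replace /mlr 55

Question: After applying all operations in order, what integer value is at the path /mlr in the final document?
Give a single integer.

Answer: 55

Derivation:
After op 1 (add /bav/0/f 9): {"bav":[{"bi":94,"f":9,"od":51,"qvw":90},{"ty":39,"w":31,"wp":70,"y":80}],"o":[[71,41,21,67,14],{"cd":78,"wv":6},[20,71,54,23,57],{"br":60,"msb":23,"wss":15}]}
After op 2 (replace /o/0 91): {"bav":[{"bi":94,"f":9,"od":51,"qvw":90},{"ty":39,"w":31,"wp":70,"y":80}],"o":[91,{"cd":78,"wv":6},[20,71,54,23,57],{"br":60,"msb":23,"wss":15}]}
After op 3 (add /o/3 55): {"bav":[{"bi":94,"f":9,"od":51,"qvw":90},{"ty":39,"w":31,"wp":70,"y":80}],"o":[91,{"cd":78,"wv":6},[20,71,54,23,57],55,{"br":60,"msb":23,"wss":15}]}
After op 4 (remove /bav): {"o":[91,{"cd":78,"wv":6},[20,71,54,23,57],55,{"br":60,"msb":23,"wss":15}]}
After op 5 (add /mlr 24): {"mlr":24,"o":[91,{"cd":78,"wv":6},[20,71,54,23,57],55,{"br":60,"msb":23,"wss":15}]}
After op 6 (remove /o): {"mlr":24}
After op 7 (replace /mlr 55): {"mlr":55}
Value at /mlr: 55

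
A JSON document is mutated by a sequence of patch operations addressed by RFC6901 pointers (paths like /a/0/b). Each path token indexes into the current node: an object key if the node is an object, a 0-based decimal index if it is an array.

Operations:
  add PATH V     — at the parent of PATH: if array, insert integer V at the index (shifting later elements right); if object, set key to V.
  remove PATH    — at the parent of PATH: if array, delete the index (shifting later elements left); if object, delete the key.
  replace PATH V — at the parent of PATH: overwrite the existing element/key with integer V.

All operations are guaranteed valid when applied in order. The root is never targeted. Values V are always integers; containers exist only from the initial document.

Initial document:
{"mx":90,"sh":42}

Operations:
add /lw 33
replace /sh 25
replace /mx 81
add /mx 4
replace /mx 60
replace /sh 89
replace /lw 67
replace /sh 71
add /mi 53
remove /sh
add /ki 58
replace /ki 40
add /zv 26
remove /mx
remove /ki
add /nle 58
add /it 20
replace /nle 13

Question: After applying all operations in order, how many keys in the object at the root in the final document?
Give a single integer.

After op 1 (add /lw 33): {"lw":33,"mx":90,"sh":42}
After op 2 (replace /sh 25): {"lw":33,"mx":90,"sh":25}
After op 3 (replace /mx 81): {"lw":33,"mx":81,"sh":25}
After op 4 (add /mx 4): {"lw":33,"mx":4,"sh":25}
After op 5 (replace /mx 60): {"lw":33,"mx":60,"sh":25}
After op 6 (replace /sh 89): {"lw":33,"mx":60,"sh":89}
After op 7 (replace /lw 67): {"lw":67,"mx":60,"sh":89}
After op 8 (replace /sh 71): {"lw":67,"mx":60,"sh":71}
After op 9 (add /mi 53): {"lw":67,"mi":53,"mx":60,"sh":71}
After op 10 (remove /sh): {"lw":67,"mi":53,"mx":60}
After op 11 (add /ki 58): {"ki":58,"lw":67,"mi":53,"mx":60}
After op 12 (replace /ki 40): {"ki":40,"lw":67,"mi":53,"mx":60}
After op 13 (add /zv 26): {"ki":40,"lw":67,"mi":53,"mx":60,"zv":26}
After op 14 (remove /mx): {"ki":40,"lw":67,"mi":53,"zv":26}
After op 15 (remove /ki): {"lw":67,"mi":53,"zv":26}
After op 16 (add /nle 58): {"lw":67,"mi":53,"nle":58,"zv":26}
After op 17 (add /it 20): {"it":20,"lw":67,"mi":53,"nle":58,"zv":26}
After op 18 (replace /nle 13): {"it":20,"lw":67,"mi":53,"nle":13,"zv":26}
Size at the root: 5

Answer: 5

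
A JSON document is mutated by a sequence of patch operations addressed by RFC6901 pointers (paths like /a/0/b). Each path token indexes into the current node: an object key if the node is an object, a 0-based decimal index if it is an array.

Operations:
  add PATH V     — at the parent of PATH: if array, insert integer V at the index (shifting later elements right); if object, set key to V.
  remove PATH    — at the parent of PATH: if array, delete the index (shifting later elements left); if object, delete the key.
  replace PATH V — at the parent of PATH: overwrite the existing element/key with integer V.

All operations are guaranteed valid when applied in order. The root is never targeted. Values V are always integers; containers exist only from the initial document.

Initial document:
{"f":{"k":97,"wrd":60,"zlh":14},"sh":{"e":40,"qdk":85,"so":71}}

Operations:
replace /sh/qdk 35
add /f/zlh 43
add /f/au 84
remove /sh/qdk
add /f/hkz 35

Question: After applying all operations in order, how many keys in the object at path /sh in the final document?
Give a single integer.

Answer: 2

Derivation:
After op 1 (replace /sh/qdk 35): {"f":{"k":97,"wrd":60,"zlh":14},"sh":{"e":40,"qdk":35,"so":71}}
After op 2 (add /f/zlh 43): {"f":{"k":97,"wrd":60,"zlh":43},"sh":{"e":40,"qdk":35,"so":71}}
After op 3 (add /f/au 84): {"f":{"au":84,"k":97,"wrd":60,"zlh":43},"sh":{"e":40,"qdk":35,"so":71}}
After op 4 (remove /sh/qdk): {"f":{"au":84,"k":97,"wrd":60,"zlh":43},"sh":{"e":40,"so":71}}
After op 5 (add /f/hkz 35): {"f":{"au":84,"hkz":35,"k":97,"wrd":60,"zlh":43},"sh":{"e":40,"so":71}}
Size at path /sh: 2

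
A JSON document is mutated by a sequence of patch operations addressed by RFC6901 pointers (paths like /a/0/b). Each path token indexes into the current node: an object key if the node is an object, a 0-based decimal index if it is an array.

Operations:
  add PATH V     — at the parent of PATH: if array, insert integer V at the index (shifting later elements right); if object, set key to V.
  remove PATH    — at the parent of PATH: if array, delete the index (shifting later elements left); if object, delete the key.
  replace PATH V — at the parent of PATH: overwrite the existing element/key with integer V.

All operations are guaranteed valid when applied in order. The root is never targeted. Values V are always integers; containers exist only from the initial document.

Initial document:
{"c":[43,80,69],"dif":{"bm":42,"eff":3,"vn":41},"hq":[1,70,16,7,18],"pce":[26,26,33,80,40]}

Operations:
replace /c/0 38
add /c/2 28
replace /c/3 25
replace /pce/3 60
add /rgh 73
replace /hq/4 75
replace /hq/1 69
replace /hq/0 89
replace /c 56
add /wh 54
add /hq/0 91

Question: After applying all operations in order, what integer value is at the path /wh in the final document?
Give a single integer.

After op 1 (replace /c/0 38): {"c":[38,80,69],"dif":{"bm":42,"eff":3,"vn":41},"hq":[1,70,16,7,18],"pce":[26,26,33,80,40]}
After op 2 (add /c/2 28): {"c":[38,80,28,69],"dif":{"bm":42,"eff":3,"vn":41},"hq":[1,70,16,7,18],"pce":[26,26,33,80,40]}
After op 3 (replace /c/3 25): {"c":[38,80,28,25],"dif":{"bm":42,"eff":3,"vn":41},"hq":[1,70,16,7,18],"pce":[26,26,33,80,40]}
After op 4 (replace /pce/3 60): {"c":[38,80,28,25],"dif":{"bm":42,"eff":3,"vn":41},"hq":[1,70,16,7,18],"pce":[26,26,33,60,40]}
After op 5 (add /rgh 73): {"c":[38,80,28,25],"dif":{"bm":42,"eff":3,"vn":41},"hq":[1,70,16,7,18],"pce":[26,26,33,60,40],"rgh":73}
After op 6 (replace /hq/4 75): {"c":[38,80,28,25],"dif":{"bm":42,"eff":3,"vn":41},"hq":[1,70,16,7,75],"pce":[26,26,33,60,40],"rgh":73}
After op 7 (replace /hq/1 69): {"c":[38,80,28,25],"dif":{"bm":42,"eff":3,"vn":41},"hq":[1,69,16,7,75],"pce":[26,26,33,60,40],"rgh":73}
After op 8 (replace /hq/0 89): {"c":[38,80,28,25],"dif":{"bm":42,"eff":3,"vn":41},"hq":[89,69,16,7,75],"pce":[26,26,33,60,40],"rgh":73}
After op 9 (replace /c 56): {"c":56,"dif":{"bm":42,"eff":3,"vn":41},"hq":[89,69,16,7,75],"pce":[26,26,33,60,40],"rgh":73}
After op 10 (add /wh 54): {"c":56,"dif":{"bm":42,"eff":3,"vn":41},"hq":[89,69,16,7,75],"pce":[26,26,33,60,40],"rgh":73,"wh":54}
After op 11 (add /hq/0 91): {"c":56,"dif":{"bm":42,"eff":3,"vn":41},"hq":[91,89,69,16,7,75],"pce":[26,26,33,60,40],"rgh":73,"wh":54}
Value at /wh: 54

Answer: 54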